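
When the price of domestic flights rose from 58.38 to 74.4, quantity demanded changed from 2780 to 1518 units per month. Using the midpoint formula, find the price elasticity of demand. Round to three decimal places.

%Δq = (1518 − 2780)/[(2780 + 1518)/2] = -1262/2149 ≈ -0.5872.
%ΔP = (74.4 − 58.38)/[(58.38 + 74.4)/2] = 16.02/66.39 ≈ 0.2413.
Arc elasticity E = %Δq/%ΔP ≈ -0.5872/0.2413 ≈ -2.434.
|E| > 1: demand is elastic over this range.

-2.434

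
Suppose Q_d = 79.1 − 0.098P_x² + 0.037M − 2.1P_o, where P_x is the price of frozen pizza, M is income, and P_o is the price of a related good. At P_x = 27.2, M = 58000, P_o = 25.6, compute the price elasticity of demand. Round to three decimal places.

At the given point, Q_d = 79.1 − 0.098(27.2)² + 0.037(58000) − 2.1(25.6) = 79.1 − 72.5043 + 2146 − 53.76 = 2098.8357.
∂Q_d/∂P_x = −2·0.098·P_x = -5.3312, so E_p = -5.3312·(27.2/2098.8357) ≈ -0.069.
|E_p| < 1: demand is inelastic.

-0.069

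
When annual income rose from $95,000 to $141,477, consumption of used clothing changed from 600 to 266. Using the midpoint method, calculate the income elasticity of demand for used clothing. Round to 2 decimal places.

-1.96

%ΔQ = (266 − 600)/[(600+266)/2] = -334/433 ≈ -0.7714.
%ΔM = (141,477 − 95,000)/[(95,000+141,477)/2] = 46477/118238.5 ≈ 0.3931.
E_I = %ΔQ/%ΔM ≈ -1.96.
E_I < 0: inferior good.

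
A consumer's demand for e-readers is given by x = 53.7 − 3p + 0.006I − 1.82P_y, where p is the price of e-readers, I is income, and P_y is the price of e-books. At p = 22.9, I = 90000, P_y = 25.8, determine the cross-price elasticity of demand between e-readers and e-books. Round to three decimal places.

-0.098

At the given point, x = 53.7 − 3(22.9) + 0.006(90000) − 1.82(25.8) = 53.7 − 68.7 + 540 − 46.956 = 478.044.
∂x/∂P_y = −1.82, so E_xy = -1.82·(25.8/478.044) ≈ -0.098.
E_xy < 0: the goods are complements.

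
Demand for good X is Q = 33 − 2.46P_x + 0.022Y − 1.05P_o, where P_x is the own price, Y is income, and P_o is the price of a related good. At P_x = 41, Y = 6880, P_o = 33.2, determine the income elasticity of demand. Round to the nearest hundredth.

3.11

At the given point, Q = 33 − 2.46(41) + 0.022(6880) − 1.05(33.2) = 33 − 100.86 + 151.36 − 34.86 = 48.64.
∂Q/∂Y = +0.022, so E_I = 0.022·(6880/48.64) ≈ 3.11.
E_I > 1: normal good (luxury).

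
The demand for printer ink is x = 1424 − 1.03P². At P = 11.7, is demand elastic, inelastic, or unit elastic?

inelastic

At P = 11.7, x = 1283.0033.
dx/dP = −2·1.03·P = −24.102.
Point elasticity E = (dx/dP)·(P/x) = -24.102 × 11.7/1283.0033 ≈ -0.220.
|E| ≈ 0.220 < 1, so demand is inelastic.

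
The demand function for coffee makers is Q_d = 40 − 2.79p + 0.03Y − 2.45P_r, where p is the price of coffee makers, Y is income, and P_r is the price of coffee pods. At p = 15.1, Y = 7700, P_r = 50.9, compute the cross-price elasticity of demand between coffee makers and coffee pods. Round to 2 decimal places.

-1.20

Evaluating quantity at (p, Y, P_r) gives Q_d = 40 − 2.79(15.1) + 0.03(7700) − 2.45(50.9) = 40 − 42.129 + 231 − 124.705 = 104.166.
∂Q_d/∂P_r = −2.45, so E_xy = -2.45·(50.9/104.166) ≈ -1.20.
E_xy < 0: the goods are complements.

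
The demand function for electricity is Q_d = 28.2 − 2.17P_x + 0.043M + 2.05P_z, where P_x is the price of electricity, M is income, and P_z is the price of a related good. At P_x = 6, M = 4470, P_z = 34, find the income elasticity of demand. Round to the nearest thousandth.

At the given point, Q_d = 28.2 − 2.17(6) + 0.043(4470) + 2.05(34) = 28.2 − 13.02 + 192.21 + 69.7 = 277.09.
∂Q_d/∂M = +0.043, so E_I = 0.043·(4470/277.09) ≈ 0.694.
E_I ∈ (0,1): normal good (necessity).

0.694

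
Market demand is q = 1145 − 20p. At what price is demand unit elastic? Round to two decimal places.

For linear demand q = a − bp, E = −bp/(a − bp). |E| = 1 ⇒ bp = a − bp ⇒ p = a/(2b).
p = 1145/(2·20) ≈ 28.63.

28.63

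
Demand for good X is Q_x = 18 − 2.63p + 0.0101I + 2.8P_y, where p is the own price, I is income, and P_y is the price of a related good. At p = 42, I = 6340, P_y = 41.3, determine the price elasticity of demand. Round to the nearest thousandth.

-1.267

Q_x = 18 − 2.63(42) + 0.0101(6340) + 2.8(41.3) = 18 − 110.46 + 64.034 + 115.64 = 87.214.
∂Q_x/∂p = −2.63, so E_p = (−2.63)·(42/87.214) ≈ -1.267.
|E_p| > 1: demand is elastic.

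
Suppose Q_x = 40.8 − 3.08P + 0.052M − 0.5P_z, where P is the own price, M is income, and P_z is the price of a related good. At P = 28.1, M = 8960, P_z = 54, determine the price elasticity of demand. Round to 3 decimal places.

Substituting, Q_x = 40.8 − 3.08(28.1) + 0.052(8960) − 0.5(54) = 40.8 − 86.548 + 465.92 − 27 = 393.172.
∂Q_x/∂P = −3.08, so E_p = (−3.08)·(28.1/393.172) ≈ -0.220.
|E_p| < 1: demand is inelastic.

-0.220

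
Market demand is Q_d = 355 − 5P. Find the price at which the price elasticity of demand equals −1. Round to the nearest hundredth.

For linear demand Q_d = a − bP, E = −bP/(a − bP). |E| = 1 ⇒ bP = a − bP ⇒ P = a/(2b).
P = 355/(2·5) = 35.50.

35.50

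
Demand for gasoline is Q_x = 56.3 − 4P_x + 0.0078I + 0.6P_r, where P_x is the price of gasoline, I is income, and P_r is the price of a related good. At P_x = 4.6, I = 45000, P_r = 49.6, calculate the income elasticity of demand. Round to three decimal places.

Evaluating quantity at (P_x, I, P_r) gives Q_x = 56.3 − 4(4.6) + 0.0078(45000) + 0.6(49.6) = 56.3 − 18.4 + 351 + 29.76 = 418.66.
∂Q_x/∂I = +0.0078, so E_I = 0.0078·(45000/418.66) ≈ 0.838.
E_I ∈ (0,1): normal good (necessity).

0.838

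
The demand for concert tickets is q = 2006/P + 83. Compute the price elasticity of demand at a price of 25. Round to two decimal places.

At P = 25, q = 163.24.
dq/dP = −2006/P² = −3.2096.
Point elasticity E = (dq/dP)·(P/q) = -3.2096 × 25/163.24 ≈ -0.49.
|E| < 1, so demand is inelastic at this price.

-0.49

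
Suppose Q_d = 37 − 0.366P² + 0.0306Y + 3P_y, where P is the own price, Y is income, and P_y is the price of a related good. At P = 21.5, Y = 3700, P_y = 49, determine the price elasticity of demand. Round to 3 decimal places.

-2.643

Q_d = 37 − 0.366(21.5)² + 0.0306(3700) + 3(49) = 37 − 169.1835 + 113.22 + 147 = 128.0365.
∂Q_d/∂P = −2·0.366·P = -15.738, so E_p = -15.738·(21.5/128.0365) ≈ -2.643.
|E_p| > 1: demand is elastic.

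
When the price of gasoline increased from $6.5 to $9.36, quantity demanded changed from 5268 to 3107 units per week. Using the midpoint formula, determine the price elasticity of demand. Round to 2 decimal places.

-1.43

%ΔQ = (3107 − 5268)/[(5268 + 3107)/2] = -2161/4187.5 ≈ -0.5161.
%Δp = (9.36 − 6.5)/[(6.5 + 9.36)/2] = 2.86/7.93 ≈ 0.3607.
Arc elasticity E = %ΔQ/%Δp ≈ -0.5161/0.3607 ≈ -1.43.
|E| > 1: demand is elastic over this range.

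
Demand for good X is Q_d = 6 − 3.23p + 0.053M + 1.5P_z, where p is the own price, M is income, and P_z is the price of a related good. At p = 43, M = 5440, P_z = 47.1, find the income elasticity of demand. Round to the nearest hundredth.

1.28

At the given point, Q_d = 6 − 3.23(43) + 0.053(5440) + 1.5(47.1) = 6 − 138.89 + 288.32 + 70.65 = 226.08.
∂Q_d/∂M = +0.053, so E_I = 0.053·(5440/226.08) ≈ 1.28.
E_I > 1: normal good (luxury).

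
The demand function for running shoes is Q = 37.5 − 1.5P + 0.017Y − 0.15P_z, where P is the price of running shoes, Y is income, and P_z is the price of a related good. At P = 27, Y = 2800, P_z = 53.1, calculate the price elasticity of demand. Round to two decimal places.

-1.11

Evaluating quantity at (P, Y, P_z) gives Q = 37.5 − 1.5(27) + 0.017(2800) − 0.15(53.1) = 37.5 − 40.5 + 47.6 − 7.965 = 36.635.
∂Q/∂P = −1.5, so E_p = (−1.5)·(27/36.635) ≈ -1.11.
|E_p| > 1: demand is elastic.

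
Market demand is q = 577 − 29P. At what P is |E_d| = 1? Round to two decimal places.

9.95

For linear demand q = a − bP, E = −bP/(a − bP). |E| = 1 ⇒ bP = a − bP ⇒ P = a/(2b).
P = 577/(2·29) ≈ 9.95.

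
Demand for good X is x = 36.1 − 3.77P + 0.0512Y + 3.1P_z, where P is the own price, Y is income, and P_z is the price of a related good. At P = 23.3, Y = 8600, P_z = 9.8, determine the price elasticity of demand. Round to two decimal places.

-0.21

At the given point, x = 36.1 − 3.77(23.3) + 0.0512(8600) + 3.1(9.8) = 36.1 − 87.841 + 440.32 + 30.38 = 418.959.
∂x/∂P = −3.77, so E_p = (−3.77)·(23.3/418.959) ≈ -0.21.
|E_p| < 1: demand is inelastic.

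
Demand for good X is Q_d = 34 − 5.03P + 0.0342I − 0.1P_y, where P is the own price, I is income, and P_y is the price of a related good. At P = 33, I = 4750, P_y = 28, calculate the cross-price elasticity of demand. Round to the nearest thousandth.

Substituting, Q_d = 34 − 5.03(33) + 0.0342(4750) − 0.1(28) = 34 − 165.99 + 162.45 − 2.8 = 27.66.
∂Q_d/∂P_y = −0.1, so E_xy = -0.1·(28/27.66) ≈ -0.101.
E_xy < 0: the goods are complements.

-0.101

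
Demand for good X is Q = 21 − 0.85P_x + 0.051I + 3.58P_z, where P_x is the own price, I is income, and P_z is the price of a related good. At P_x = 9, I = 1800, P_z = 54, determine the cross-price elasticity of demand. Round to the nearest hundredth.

Substituting, Q = 21 − 0.85(9) + 0.051(1800) + 3.58(54) = 21 − 7.65 + 91.8 + 193.32 = 298.47.
∂Q/∂P_z = +3.58, so E_xy = 3.58·(54/298.47) ≈ 0.65.
E_xy > 0: the goods are substitutes.

0.65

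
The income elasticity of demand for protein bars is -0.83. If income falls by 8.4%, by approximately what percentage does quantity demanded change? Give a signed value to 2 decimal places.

%ΔQ ≈ E × %ΔI = (-0.83) × (-8.4%) ≈ 6.97%.

6.97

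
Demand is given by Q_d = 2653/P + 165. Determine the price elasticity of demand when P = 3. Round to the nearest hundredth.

At P = 3, Q_d = 1049.3333.
dQ_d/dP = −2653/P² = −294.7778.
Point elasticity E = (dQ_d/dP)·(P/Q_d) = -294.7778 × 3/1049.3333 ≈ -0.84.
|E| < 1, so demand is inelastic at this price.

-0.84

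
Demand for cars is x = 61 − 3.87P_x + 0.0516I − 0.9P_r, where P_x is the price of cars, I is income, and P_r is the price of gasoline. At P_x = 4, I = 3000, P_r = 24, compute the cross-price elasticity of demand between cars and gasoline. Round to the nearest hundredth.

-0.12

x = 61 − 3.87(4) + 0.0516(3000) − 0.9(24) = 61 − 15.48 + 154.8 − 21.6 = 178.72.
∂x/∂P_r = −0.9, so E_xy = -0.9·(24/178.72) ≈ -0.12.
E_xy < 0: the goods are complements.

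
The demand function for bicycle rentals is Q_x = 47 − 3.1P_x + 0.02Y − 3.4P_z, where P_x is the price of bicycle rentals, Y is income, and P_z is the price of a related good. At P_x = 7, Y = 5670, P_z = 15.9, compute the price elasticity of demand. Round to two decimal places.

Substituting, Q_x = 47 − 3.1(7) + 0.02(5670) − 3.4(15.9) = 47 − 21.7 + 113.4 − 54.06 = 84.64.
∂Q_x/∂P_x = −3.1, so E_p = (−3.1)·(7/84.64) ≈ -0.26.
|E_p| < 1: demand is inelastic.

-0.26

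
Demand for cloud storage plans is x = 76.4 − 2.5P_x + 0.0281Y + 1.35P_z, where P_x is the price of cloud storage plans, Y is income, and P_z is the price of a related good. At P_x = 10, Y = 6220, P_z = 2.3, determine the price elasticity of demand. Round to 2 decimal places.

-0.11

Evaluating quantity at (P_x, Y, P_z) gives x = 76.4 − 2.5(10) + 0.0281(6220) + 1.35(2.3) = 76.4 − 25 + 174.782 + 3.105 = 229.287.
∂x/∂P_x = −2.5, so E_p = (−2.5)·(10/229.287) ≈ -0.11.
|E_p| < 1: demand is inelastic.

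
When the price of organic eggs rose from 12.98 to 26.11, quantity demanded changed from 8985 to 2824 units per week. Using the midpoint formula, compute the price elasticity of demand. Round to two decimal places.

%ΔQ = (2824 − 8985)/[(8985 + 2824)/2] = -6161/5904.5 ≈ -1.0434.
%Δp = (26.11 − 12.98)/[(12.98 + 26.11)/2] = 13.13/19.545 ≈ 0.6718.
Arc elasticity E = %ΔQ/%Δp ≈ -1.0434/0.6718 ≈ -1.55.
|E| > 1: demand is elastic over this range.

-1.55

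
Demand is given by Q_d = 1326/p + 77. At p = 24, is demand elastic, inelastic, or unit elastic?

At p = 24, Q_d = 132.25.
dQ_d/dp = −1326/p² = −2.3021.
Point elasticity E = (dQ_d/dp)·(p/Q_d) = -2.3021 × 24/132.25 ≈ -0.418.
|E| ≈ 0.418 < 1, so demand is inelastic.

inelastic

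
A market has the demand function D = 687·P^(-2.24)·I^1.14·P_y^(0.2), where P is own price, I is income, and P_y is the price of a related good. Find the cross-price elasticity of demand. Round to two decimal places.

For a Cobb–Douglas (constant-elasticity) form D = A·P_y^α·…, the elasticity with respect to P_y equals the exponent α at every point.
Here the exponent on P_y is 0.2, so the cross-price elasticity of demand is 0.20.

0.20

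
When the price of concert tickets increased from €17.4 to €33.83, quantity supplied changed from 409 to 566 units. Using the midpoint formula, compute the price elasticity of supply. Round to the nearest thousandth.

0.502

%Δq = (566 − 409)/[(409 + 566)/2] = 157/487.5 ≈ 0.3221.
%ΔP = (33.83 − 17.4)/[(17.4 + 33.83)/2] = 16.43/25.615 ≈ 0.6414.
Arc elasticity E = %Δq/%ΔP ≈ 0.3221/0.6414 ≈ 0.502.
|E| < 1: supply is inelastic over this range.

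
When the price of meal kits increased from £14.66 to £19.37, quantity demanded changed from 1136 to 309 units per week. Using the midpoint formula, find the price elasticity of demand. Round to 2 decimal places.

-4.14

%Δq = (309 − 1136)/[(1136 + 309)/2] = -827/722.5 ≈ -1.1446.
%ΔP = (19.37 − 14.66)/[(14.66 + 19.37)/2] = 4.71/17.015 ≈ 0.2768.
Arc elasticity E = %Δq/%ΔP ≈ -1.1446/0.2768 ≈ -4.14.
|E| > 1: demand is elastic over this range.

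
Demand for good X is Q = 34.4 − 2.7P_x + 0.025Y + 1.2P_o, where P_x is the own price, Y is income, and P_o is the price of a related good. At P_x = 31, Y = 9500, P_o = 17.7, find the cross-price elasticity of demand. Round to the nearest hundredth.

Evaluating quantity at (P_x, Y, P_o) gives Q = 34.4 − 2.7(31) + 0.025(9500) + 1.2(17.7) = 34.4 − 83.7 + 237.5 + 21.24 = 209.44.
∂Q/∂P_o = +1.2, so E_xy = 1.2·(17.7/209.44) ≈ 0.10.
E_xy > 0: the goods are substitutes.

0.10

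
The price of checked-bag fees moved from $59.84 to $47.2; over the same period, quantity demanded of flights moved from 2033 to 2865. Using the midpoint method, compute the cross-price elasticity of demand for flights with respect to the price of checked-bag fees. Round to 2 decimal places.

-1.44

%ΔQ_x = (2865 − 2033)/[(2033+2865)/2] = 832/2449 ≈ 0.3397.
%ΔP_y = (47.2 − 59.84)/[(59.84+47.2)/2] ≈ -0.2362.
E_xy = 0.3397/-0.2362 ≈ -1.44.
E_xy < 0, so flights and checked-bag fees are complements.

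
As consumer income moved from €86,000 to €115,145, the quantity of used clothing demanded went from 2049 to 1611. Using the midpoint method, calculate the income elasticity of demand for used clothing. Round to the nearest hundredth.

-0.83

%ΔQ = (1611 − 2049)/[(2049+1611)/2] = -438/1830 ≈ -0.2393.
%ΔI = (115,145 − 86,000)/[(86,000+115,145)/2] = 29145/100572.5 ≈ 0.2898.
E_I = %ΔQ/%ΔI ≈ -0.83.
E_I < 0: inferior good.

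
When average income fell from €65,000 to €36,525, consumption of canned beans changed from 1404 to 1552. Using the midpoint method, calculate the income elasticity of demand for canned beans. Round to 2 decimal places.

%ΔQ = (1552 − 1404)/[(1404+1552)/2] = 148/1478 ≈ 0.1001.
%ΔM = (36,525 − 65,000)/[(65,000+36,525)/2] = -28475/50762.5 ≈ -0.5609.
E_I = %ΔQ/%ΔM ≈ -0.18.
E_I < 0: inferior good.

-0.18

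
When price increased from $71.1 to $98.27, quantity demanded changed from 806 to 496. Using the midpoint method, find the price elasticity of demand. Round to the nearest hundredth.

%Δq = (496 − 806)/[(806 + 496)/2] = -310/651 ≈ -0.4762.
%ΔP = (98.27 − 71.1)/[(71.1 + 98.27)/2] = 27.17/84.685 ≈ 0.3208.
Arc elasticity E = %Δq/%ΔP ≈ -0.4762/0.3208 ≈ -1.48.
|E| > 1: demand is elastic over this range.

-1.48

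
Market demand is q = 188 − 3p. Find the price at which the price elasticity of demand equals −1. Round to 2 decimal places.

For linear demand q = a − bp, E = −bp/(a − bp). |E| = 1 ⇒ bp = a − bp ⇒ p = a/(2b).
p = 188/(2·3) ≈ 31.33.

31.33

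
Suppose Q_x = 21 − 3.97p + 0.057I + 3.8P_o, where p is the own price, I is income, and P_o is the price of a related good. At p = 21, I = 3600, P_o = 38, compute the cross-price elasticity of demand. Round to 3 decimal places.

0.503

At the given point, Q_x = 21 − 3.97(21) + 0.057(3600) + 3.8(38) = 21 − 83.37 + 205.2 + 144.4 = 287.23.
∂Q_x/∂P_o = +3.8, so E_xy = 3.8·(38/287.23) ≈ 0.503.
E_xy > 0: the goods are substitutes.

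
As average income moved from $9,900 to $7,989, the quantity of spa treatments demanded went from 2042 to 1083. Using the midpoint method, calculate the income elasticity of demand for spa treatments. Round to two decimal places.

2.87

%ΔQ = (1083 − 2042)/[(2042+1083)/2] = -959/1562.5 ≈ -0.6138.
%ΔM = (7,989 − 9,900)/[(9,900+7,989)/2] = -1911/8944.5 ≈ -0.2137.
E_I = %ΔQ/%ΔM ≈ 2.87.
E_I > 1: normal good (luxury).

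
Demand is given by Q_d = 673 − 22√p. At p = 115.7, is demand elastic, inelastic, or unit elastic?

inelastic

At p = 115.7, Q_d = 436.3593.
dQ_d/dp = −22/(2√p) = −22/(2·10.7564).
Point elasticity E = (dQ_d/dp)·(p/Q_d) = -1.0226 × 115.7/436.3593 ≈ -0.271.
|E| ≈ 0.271 < 1, so demand is inelastic.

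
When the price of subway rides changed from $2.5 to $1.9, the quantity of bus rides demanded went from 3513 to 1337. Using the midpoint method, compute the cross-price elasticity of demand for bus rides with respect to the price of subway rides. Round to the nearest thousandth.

%ΔQ_x = (1337 − 3513)/[(3513+1337)/2] = -2176/2425 ≈ -0.8973.
%ΔP_y = (1.9 − 2.5)/[(2.5+1.9)/2] ≈ -0.2727.
E_xy = -0.8973/-0.2727 ≈ 3.290.
E_xy > 0, so bus rides and subway rides are substitutes.

3.290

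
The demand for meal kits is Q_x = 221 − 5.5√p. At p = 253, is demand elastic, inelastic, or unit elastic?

inelastic

At p = 253, Q_x = 133.5171.
dQ_x/dp = −5.5/(2√p) = −5.5/(2·15.906).
Point elasticity E = (dQ_x/dp)·(p/Q_x) = -0.1729 × 253/133.5171 ≈ -0.328.
|E| ≈ 0.328 < 1, so demand is inelastic.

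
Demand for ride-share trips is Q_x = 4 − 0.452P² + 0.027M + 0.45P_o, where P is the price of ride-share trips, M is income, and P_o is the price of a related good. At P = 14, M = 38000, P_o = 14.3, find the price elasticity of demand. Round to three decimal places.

-0.187

Substituting, Q_x = 4 − 0.452(14)² + 0.027(38000) + 0.45(14.3) = 4 − 88.592 + 1026 + 6.435 = 947.843.
∂Q_x/∂P = −2·0.452·P = -12.656, so E_p = -12.656·(14/947.843) ≈ -0.187.
|E_p| < 1: demand is inelastic.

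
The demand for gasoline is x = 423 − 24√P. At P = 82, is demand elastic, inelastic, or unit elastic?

inelastic

At P = 82, x = 205.6708.
dx/dP = −24/(2√P) = −24/(2·9.0554).
Point elasticity E = (dx/dP)·(P/x) = -1.3252 × 82/205.6708 ≈ -0.528.
|E| ≈ 0.528 < 1, so demand is inelastic.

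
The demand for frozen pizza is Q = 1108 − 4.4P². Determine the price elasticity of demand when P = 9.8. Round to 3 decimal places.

At P = 9.8, Q = 685.424.
dQ/dP = −2·4.4·P = −86.24.
Point elasticity E = (dQ/dP)·(P/Q) = -86.24 × 9.8/685.424 ≈ -1.233.
|E| > 1, so demand is elastic at this price.

-1.233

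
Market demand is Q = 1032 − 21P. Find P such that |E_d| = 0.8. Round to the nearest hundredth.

21.84

Set −bP/(a − bP) = −0.8 ⇒ bP = 0.8(a − bP) ⇒ bP(1+0.8) = 0.8·a.
P = 0.8·1032/(21·1.8) ≈ 21.84.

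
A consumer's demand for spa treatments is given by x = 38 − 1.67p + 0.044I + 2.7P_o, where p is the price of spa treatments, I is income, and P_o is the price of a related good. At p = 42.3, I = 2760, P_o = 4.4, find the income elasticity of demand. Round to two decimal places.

x = 38 − 1.67(42.3) + 0.044(2760) + 2.7(4.4) = 38 − 70.641 + 121.44 + 11.88 = 100.679.
∂x/∂I = +0.044, so E_I = 0.044·(2760/100.679) ≈ 1.21.
E_I > 1: normal good (luxury).

1.21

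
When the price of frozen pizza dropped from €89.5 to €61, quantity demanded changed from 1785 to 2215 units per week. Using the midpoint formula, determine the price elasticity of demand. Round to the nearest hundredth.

%ΔQ = (2215 − 1785)/[(1785 + 2215)/2] = 430/2000 ≈ 0.2150.
%Δp = (61 − 89.5)/[(89.5 + 61)/2] = -28.5/75.25 ≈ -0.3787.
Arc elasticity E = %ΔQ/%Δp ≈ 0.2150/-0.3787 ≈ -0.57.
|E| < 1: demand is inelastic over this range.

-0.57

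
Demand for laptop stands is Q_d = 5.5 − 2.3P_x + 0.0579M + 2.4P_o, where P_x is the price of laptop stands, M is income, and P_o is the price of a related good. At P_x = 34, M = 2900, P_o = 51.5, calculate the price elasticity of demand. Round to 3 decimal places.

-0.357

Q_d = 5.5 − 2.3(34) + 0.0579(2900) + 2.4(51.5) = 5.5 − 78.2 + 167.91 + 123.6 = 218.81.
∂Q_d/∂P_x = −2.3, so E_p = (−2.3)·(34/218.81) ≈ -0.357.
|E_p| < 1: demand is inelastic.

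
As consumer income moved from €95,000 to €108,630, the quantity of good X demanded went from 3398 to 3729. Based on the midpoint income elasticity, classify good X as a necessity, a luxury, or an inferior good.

%ΔQ = (3729 − 3398)/[(3398+3729)/2] = 331/3563.5 ≈ 0.0929.
%ΔM = (108,630 − 95,000)/[(95,000+108,630)/2] = 13630/101815 ≈ 0.1339.
E_I = %ΔQ/%ΔM ≈ 0.694.
E_I ∈ (0,1): normal good (necessity).

necessity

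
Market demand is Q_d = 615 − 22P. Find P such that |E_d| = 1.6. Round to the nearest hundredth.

17.20

Set −bP/(a − bP) = −1.6 ⇒ bP = 1.6(a − bP) ⇒ bP(1+1.6) = 1.6·a.
P = 1.6·615/(22·2.6) ≈ 17.20.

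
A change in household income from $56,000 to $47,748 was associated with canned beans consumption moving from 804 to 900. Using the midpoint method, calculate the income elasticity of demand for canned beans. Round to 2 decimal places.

-0.71

%ΔQ = (900 − 804)/[(804+900)/2] = 96/852 ≈ 0.1127.
%ΔM = (47,748 − 56,000)/[(56,000+47,748)/2] = -8252/51874 ≈ -0.1591.
E_I = %ΔQ/%ΔM ≈ -0.71.
E_I < 0: inferior good.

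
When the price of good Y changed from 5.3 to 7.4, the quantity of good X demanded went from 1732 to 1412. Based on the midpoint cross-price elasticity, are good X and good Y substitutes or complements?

complements

%ΔQ_x = (1412 − 1732)/[(1732+1412)/2] = -320/1572 ≈ -0.2036.
%ΔP_y = (7.4 − 5.3)/[(5.3+7.4)/2] ≈ 0.3307.
E_xy = -0.2036/0.3307 ≈ -0.616.
E_xy < 0, so the goods are complements.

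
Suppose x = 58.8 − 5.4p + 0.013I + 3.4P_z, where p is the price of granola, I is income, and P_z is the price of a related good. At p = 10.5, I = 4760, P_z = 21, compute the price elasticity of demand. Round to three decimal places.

-0.419

At the given point, x = 58.8 − 5.4(10.5) + 0.013(4760) + 3.4(21) = 58.8 − 56.7 + 61.88 + 71.4 = 135.38.
∂x/∂p = −5.4, so E_p = (−5.4)·(10.5/135.38) ≈ -0.419.
|E_p| < 1: demand is inelastic.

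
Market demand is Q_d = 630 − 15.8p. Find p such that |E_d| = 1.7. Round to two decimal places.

25.11

Set −bp/(a − bp) = −1.7 ⇒ bp = 1.7(a − bp) ⇒ bp(1+1.7) = 1.7·a.
p = 1.7·630/(15.8·2.7) ≈ 25.11.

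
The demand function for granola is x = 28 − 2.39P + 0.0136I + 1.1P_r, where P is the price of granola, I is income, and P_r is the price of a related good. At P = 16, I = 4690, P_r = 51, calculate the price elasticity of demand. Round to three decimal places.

Substituting, x = 28 − 2.39(16) + 0.0136(4690) + 1.1(51) = 28 − 38.24 + 63.784 + 56.1 = 109.644.
∂x/∂P = −2.39, so E_p = (−2.39)·(16/109.644) ≈ -0.349.
|E_p| < 1: demand is inelastic.

-0.349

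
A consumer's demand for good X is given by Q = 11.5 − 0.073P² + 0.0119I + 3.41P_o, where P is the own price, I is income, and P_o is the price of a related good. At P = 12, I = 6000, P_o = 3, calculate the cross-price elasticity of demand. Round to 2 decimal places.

0.12

Evaluating quantity at (P, I, P_o) gives Q = 11.5 − 0.073(12)² + 0.0119(6000) + 3.41(3) = 11.5 − 10.512 + 71.4 + 10.23 = 82.618.
∂Q/∂P_o = +3.41, so E_xy = 3.41·(3/82.618) ≈ 0.12.
E_xy > 0: the goods are substitutes.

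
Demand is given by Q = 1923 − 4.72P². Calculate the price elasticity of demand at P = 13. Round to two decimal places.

-1.42

At P = 13, Q = 1125.32.
dQ/dP = −2·4.72·P = −122.72.
Point elasticity E = (dQ/dP)·(P/Q) = -122.72 × 13/1125.32 ≈ -1.42.
|E| > 1, so demand is elastic at this price.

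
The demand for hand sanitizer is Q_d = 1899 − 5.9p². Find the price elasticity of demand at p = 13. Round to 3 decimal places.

-2.211

At p = 13, Q_d = 901.9.
dQ_d/dp = −2·5.9·p = −153.4.
Point elasticity E = (dQ_d/dp)·(p/Q_d) = -153.4 × 13/901.9 ≈ -2.211.
|E| > 1, so demand is elastic at this price.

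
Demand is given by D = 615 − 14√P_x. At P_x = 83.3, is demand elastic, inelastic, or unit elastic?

At P_x = 83.3, D = 487.2236.
dD/dP_x = −14/(2√P_x) = −14/(2·9.1269).
Point elasticity E = (dD/dP_x)·(P_x/D) = -0.767 × 83.3/487.2236 ≈ -0.131.
|E| ≈ 0.131 < 1, so demand is inelastic.

inelastic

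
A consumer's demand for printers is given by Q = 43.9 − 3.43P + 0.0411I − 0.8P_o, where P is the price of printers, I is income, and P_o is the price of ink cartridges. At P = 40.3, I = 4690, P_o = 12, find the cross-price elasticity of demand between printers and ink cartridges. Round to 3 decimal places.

First evaluate Q: 43.9 − 3.43(40.3) + 0.0411(4690) − 0.8(12) = 43.9 − 138.229 + 192.759 − 9.6 = 88.83.
∂Q/∂P_o = −0.8, so E_xy = -0.8·(12/88.83) ≈ -0.108.
E_xy < 0: the goods are complements.

-0.108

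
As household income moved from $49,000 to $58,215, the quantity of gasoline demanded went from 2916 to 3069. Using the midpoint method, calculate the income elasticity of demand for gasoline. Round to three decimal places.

0.297

%ΔQ = (3069 − 2916)/[(2916+3069)/2] = 153/2992.5 ≈ 0.0511.
%ΔY = (58,215 − 49,000)/[(49,000+58,215)/2] = 9215/53607.5 ≈ 0.1719.
E_I = %ΔQ/%ΔY ≈ 0.297.
E_I ∈ (0,1): normal good (necessity).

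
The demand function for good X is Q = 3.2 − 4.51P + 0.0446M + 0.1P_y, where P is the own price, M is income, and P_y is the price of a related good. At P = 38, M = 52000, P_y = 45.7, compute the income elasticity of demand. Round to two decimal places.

Evaluating quantity at (P, M, P_y) gives Q = 3.2 − 4.51(38) + 0.0446(52000) + 0.1(45.7) = 3.2 − 171.38 + 2319.2 + 4.57 = 2155.59.
∂Q/∂M = +0.0446, so E_I = 0.0446·(52000/2155.59) ≈ 1.08.
E_I > 1: normal good (luxury).

1.08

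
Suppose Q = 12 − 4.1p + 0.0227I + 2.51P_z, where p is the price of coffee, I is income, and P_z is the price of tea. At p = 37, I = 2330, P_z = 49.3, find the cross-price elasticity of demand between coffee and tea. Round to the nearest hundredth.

Evaluating quantity at (p, I, P_z) gives Q = 12 − 4.1(37) + 0.0227(2330) + 2.51(49.3) = 12 − 151.7 + 52.891 + 123.743 = 36.934.
∂Q/∂P_z = +2.51, so E_xy = 2.51·(49.3/36.934) ≈ 3.35.
E_xy > 0: the goods are substitutes.

3.35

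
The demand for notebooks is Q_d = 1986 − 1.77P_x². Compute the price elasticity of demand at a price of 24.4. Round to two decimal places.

At P_x = 24.4, Q_d = 932.2128.
dQ_d/dP_x = −2·1.77·P_x = −86.376.
Point elasticity E = (dQ_d/dP_x)·(P_x/Q_d) = -86.376 × 24.4/932.2128 ≈ -2.26.
|E| > 1, so demand is elastic at this price.

-2.26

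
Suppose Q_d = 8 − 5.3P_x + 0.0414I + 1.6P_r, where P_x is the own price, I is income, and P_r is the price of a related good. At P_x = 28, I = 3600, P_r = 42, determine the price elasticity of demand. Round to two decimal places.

Evaluating quantity at (P_x, I, P_r) gives Q_d = 8 − 5.3(28) + 0.0414(3600) + 1.6(42) = 8 − 148.4 + 149.04 + 67.2 = 75.84.
∂Q_d/∂P_x = −5.3, so E_p = (−5.3)·(28/75.84) ≈ -1.96.
|E_p| > 1: demand is elastic.

-1.96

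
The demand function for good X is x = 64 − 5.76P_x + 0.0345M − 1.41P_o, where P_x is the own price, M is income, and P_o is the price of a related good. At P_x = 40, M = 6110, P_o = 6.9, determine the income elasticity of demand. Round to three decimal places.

6.081

x = 64 − 5.76(40) + 0.0345(6110) − 1.41(6.9) = 64 − 230.4 + 210.795 − 9.729 = 34.666.
∂x/∂M = +0.0345, so E_I = 0.0345·(6110/34.666) ≈ 6.081.
E_I > 1: normal good (luxury).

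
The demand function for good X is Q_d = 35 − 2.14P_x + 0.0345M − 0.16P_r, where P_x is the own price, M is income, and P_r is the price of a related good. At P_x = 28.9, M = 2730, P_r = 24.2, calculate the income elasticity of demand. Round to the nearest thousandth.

First evaluate Q_d: 35 − 2.14(28.9) + 0.0345(2730) − 0.16(24.2) = 35 − 61.846 + 94.185 − 3.872 = 63.467.
∂Q_d/∂M = +0.0345, so E_I = 0.0345·(2730/63.467) ≈ 1.484.
E_I > 1: normal good (luxury).

1.484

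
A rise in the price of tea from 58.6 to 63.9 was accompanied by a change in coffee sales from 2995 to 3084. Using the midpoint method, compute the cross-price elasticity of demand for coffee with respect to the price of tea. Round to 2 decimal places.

0.34

%ΔQ_x = (3084 − 2995)/[(2995+3084)/2] = 89/3039.5 ≈ 0.0293.
%ΔP_y = (63.9 − 58.6)/[(58.6+63.9)/2] ≈ 0.0865.
E_xy = 0.0293/0.0865 ≈ 0.34.
E_xy > 0, so coffee and tea are substitutes.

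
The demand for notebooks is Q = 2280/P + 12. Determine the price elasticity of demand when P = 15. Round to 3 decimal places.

-0.927

At P = 15, Q = 164.
dQ/dP = −2280/P² = −10.1333.
Point elasticity E = (dQ/dP)·(P/Q) = -10.1333 × 15/164 ≈ -0.927.
|E| < 1, so demand is inelastic at this price.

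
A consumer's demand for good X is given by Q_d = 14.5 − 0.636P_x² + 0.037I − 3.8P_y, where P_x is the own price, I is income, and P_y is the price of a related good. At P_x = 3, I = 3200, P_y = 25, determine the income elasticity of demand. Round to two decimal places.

Evaluating quantity at (P_x, I, P_y) gives Q_d = 14.5 − 0.636(3)² + 0.037(3200) − 3.8(25) = 14.5 − 5.724 + 118.4 − 95 = 32.176.
∂Q_d/∂I = +0.037, so E_I = 0.037·(3200/32.176) ≈ 3.68.
E_I > 1: normal good (luxury).

3.68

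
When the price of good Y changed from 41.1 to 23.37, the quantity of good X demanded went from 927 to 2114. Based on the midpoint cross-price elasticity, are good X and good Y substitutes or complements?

complements

%ΔQ_x = (2114 − 927)/[(927+2114)/2] = 1187/1520.5 ≈ 0.7807.
%ΔP_y = (23.37 − 41.1)/[(41.1+23.37)/2] ≈ -0.5500.
E_xy = 0.7807/-0.5500 ≈ -1.419.
E_xy < 0, so the goods are complements.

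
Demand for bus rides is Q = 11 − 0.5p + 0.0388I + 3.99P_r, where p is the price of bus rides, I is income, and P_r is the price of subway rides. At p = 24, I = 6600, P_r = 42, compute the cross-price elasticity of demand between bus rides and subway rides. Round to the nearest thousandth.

0.396

Evaluating quantity at (p, I, P_r) gives Q = 11 − 0.5(24) + 0.0388(6600) + 3.99(42) = 11 − 12 + 256.08 + 167.58 = 422.66.
∂Q/∂P_r = +3.99, so E_xy = 3.99·(42/422.66) ≈ 0.396.
E_xy > 0: the goods are substitutes.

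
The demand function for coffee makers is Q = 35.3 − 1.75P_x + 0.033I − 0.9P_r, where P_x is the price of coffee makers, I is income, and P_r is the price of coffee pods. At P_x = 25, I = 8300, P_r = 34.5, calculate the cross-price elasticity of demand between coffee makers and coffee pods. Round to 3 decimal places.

-0.132

First evaluate Q: 35.3 − 1.75(25) + 0.033(8300) − 0.9(34.5) = 35.3 − 43.75 + 273.9 − 31.05 = 234.4.
∂Q/∂P_r = −0.9, so E_xy = -0.9·(34.5/234.4) ≈ -0.132.
E_xy < 0: the goods are complements.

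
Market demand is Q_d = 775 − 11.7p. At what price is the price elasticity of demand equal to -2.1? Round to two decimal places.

Set −bp/(a − bp) = −2.1 ⇒ bp = 2.1(a − bp) ⇒ bp(1+2.1) = 2.1·a.
p = 2.1·775/(11.7·3.1) ≈ 44.87.

44.87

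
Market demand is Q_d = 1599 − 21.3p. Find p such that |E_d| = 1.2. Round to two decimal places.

Set −bp/(a − bp) = −1.2 ⇒ bp = 1.2(a − bp) ⇒ bp(1+1.2) = 1.2·a.
p = 1.2·1599/(21.3·2.2) ≈ 40.95.

40.95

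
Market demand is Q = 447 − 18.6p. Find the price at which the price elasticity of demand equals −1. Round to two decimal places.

For linear demand Q = a − bp, E = −bp/(a − bp). |E| = 1 ⇒ bp = a − bp ⇒ p = a/(2b).
p = 447/(2·18.6) ≈ 12.02.

12.02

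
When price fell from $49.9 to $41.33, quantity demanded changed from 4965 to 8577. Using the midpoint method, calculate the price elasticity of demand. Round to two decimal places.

%ΔQ = (8577 − 4965)/[(4965 + 8577)/2] = 3612/6771 ≈ 0.5335.
%Δp = (41.33 − 49.9)/[(49.9 + 41.33)/2] = -8.57/45.615 ≈ -0.1879.
Arc elasticity E = %ΔQ/%Δp ≈ 0.5335/-0.1879 ≈ -2.84.
|E| > 1: demand is elastic over this range.

-2.84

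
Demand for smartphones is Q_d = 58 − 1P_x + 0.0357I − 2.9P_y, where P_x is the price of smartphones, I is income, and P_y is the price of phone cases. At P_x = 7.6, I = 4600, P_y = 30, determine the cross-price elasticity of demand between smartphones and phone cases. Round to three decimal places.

First evaluate Q_d: 58 − 1(7.6) + 0.0357(4600) − 2.9(30) = 58 − 7.6 + 164.22 − 87 = 127.62.
∂Q_d/∂P_y = −2.9, so E_xy = -2.9·(30/127.62) ≈ -0.682.
E_xy < 0: the goods are complements.

-0.682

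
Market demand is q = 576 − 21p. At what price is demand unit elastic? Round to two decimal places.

For linear demand q = a − bp, E = −bp/(a − bp). |E| = 1 ⇒ bp = a − bp ⇒ p = a/(2b).
p = 576/(2·21) ≈ 13.71.

13.71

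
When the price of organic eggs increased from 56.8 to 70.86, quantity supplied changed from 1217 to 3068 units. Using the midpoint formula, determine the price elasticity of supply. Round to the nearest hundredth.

3.92

%ΔQ = (3068 − 1217)/[(1217 + 3068)/2] = 1851/2142.5 ≈ 0.8639.
%ΔP = (70.86 − 56.8)/[(56.8 + 70.86)/2] = 14.06/63.83 ≈ 0.2203.
Arc elasticity E = %ΔQ/%ΔP ≈ 0.8639/0.2203 ≈ 3.92.
|E| > 1: supply is elastic over this range.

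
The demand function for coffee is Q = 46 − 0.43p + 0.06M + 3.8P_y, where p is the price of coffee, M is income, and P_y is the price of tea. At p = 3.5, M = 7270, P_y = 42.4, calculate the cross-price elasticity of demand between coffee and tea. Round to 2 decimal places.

First evaluate Q: 46 − 0.43(3.5) + 0.06(7270) + 3.8(42.4) = 46 − 1.505 + 436.2 + 161.12 = 641.815.
∂Q/∂P_y = +3.8, so E_xy = 3.8·(42.4/641.815) ≈ 0.25.
E_xy > 0: the goods are substitutes.

0.25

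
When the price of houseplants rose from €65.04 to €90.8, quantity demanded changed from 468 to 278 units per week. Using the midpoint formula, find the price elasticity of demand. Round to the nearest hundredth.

-1.54

%ΔQ = (278 − 468)/[(468 + 278)/2] = -190/373 ≈ -0.5094.
%Δp = (90.8 − 65.04)/[(65.04 + 90.8)/2] = 25.76/77.92 ≈ 0.3306.
Arc elasticity E = %ΔQ/%Δp ≈ -0.5094/0.3306 ≈ -1.54.
|E| > 1: demand is elastic over this range.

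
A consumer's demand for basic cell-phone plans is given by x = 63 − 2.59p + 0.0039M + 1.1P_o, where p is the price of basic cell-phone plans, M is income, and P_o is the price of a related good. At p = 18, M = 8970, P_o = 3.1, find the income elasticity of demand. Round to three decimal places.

At the given point, x = 63 − 2.59(18) + 0.0039(8970) + 1.1(3.1) = 63 − 46.62 + 34.983 + 3.41 = 54.773.
∂x/∂M = +0.0039, so E_I = 0.0039·(8970/54.773) ≈ 0.639.
E_I ∈ (0,1): normal good (necessity).

0.639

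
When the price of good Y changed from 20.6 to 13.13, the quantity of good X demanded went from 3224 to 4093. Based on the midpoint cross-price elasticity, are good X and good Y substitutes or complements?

complements

%ΔQ_x = (4093 − 3224)/[(3224+4093)/2] = 869/3658.5 ≈ 0.2375.
%ΔP_y = (13.13 − 20.6)/[(20.6+13.13)/2] ≈ -0.4429.
E_xy = 0.2375/-0.4429 ≈ -0.536.
E_xy < 0, so the goods are complements.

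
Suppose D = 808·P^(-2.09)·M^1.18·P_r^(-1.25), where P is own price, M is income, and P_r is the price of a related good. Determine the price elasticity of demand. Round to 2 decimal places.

-2.09

For a Cobb–Douglas (constant-elasticity) form D = A·P^α·…, the elasticity with respect to P equals the exponent α at every point.
Here the exponent on P is -2.09, so the price elasticity of demand is -2.09.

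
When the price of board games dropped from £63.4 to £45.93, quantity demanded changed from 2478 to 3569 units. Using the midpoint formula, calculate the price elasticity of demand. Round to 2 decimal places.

-1.13

%Δq = (3569 − 2478)/[(2478 + 3569)/2] = 1091/3023.5 ≈ 0.3608.
%Δp = (45.93 − 63.4)/[(63.4 + 45.93)/2] = -17.47/54.665 ≈ -0.3196.
Arc elasticity E = %Δq/%Δp ≈ 0.3608/-0.3196 ≈ -1.13.
|E| > 1: demand is elastic over this range.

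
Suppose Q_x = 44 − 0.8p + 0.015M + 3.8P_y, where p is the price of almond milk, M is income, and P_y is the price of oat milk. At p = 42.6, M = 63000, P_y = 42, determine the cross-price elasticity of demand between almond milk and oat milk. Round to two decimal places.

0.14

Q_x = 44 − 0.8(42.6) + 0.015(63000) + 3.8(42) = 44 − 34.08 + 945 + 159.6 = 1114.52.
∂Q_x/∂P_y = +3.8, so E_xy = 3.8·(42/1114.52) ≈ 0.14.
E_xy > 0: the goods are substitutes.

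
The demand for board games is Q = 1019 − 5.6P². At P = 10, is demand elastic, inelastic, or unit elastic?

At P = 10, Q = 459.
dQ/dP = −2·5.6·P = −112.
Point elasticity E = (dQ/dP)·(P/Q) = -112 × 10/459 ≈ -2.440.
|E| ≈ 2.440 > 1, so demand is elastic.

elastic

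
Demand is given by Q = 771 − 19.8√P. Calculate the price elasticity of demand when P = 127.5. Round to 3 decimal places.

-0.204

At P = 127.5, Q = 547.4265.
dQ/dP = −19.8/(2√P) = −19.8/(2·11.2916).
Point elasticity E = (dQ/dP)·(P/Q) = -0.8768 × 127.5/547.4265 ≈ -0.204.
|E| < 1, so demand is inelastic at this price.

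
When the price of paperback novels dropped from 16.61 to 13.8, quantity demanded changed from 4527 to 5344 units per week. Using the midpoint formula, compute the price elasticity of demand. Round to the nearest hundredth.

-0.90

%Δq = (5344 − 4527)/[(4527 + 5344)/2] = 817/4935.5 ≈ 0.1655.
%Δp = (13.8 − 16.61)/[(16.61 + 13.8)/2] = -2.81/15.205 ≈ -0.1848.
Arc elasticity E = %Δq/%Δp ≈ 0.1655/-0.1848 ≈ -0.90.
|E| < 1: demand is inelastic over this range.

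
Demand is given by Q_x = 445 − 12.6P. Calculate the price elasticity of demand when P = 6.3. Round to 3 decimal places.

-0.217

At P = 6.3, Q_x = 365.62.
dQ_x/dP = −12.6.
Point elasticity E = (dQ_x/dP)·(P/Q_x) = -12.6 × 6.3/365.62 ≈ -0.217.
|E| < 1, so demand is inelastic at this price.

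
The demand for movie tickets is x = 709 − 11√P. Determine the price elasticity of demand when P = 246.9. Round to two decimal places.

At P = 246.9, x = 536.1564.
dx/dP = −11/(2√P) = −11/(2·15.7131).
Point elasticity E = (dx/dP)·(P/x) = -0.35 × 246.9/536.1564 ≈ -0.16.
|E| < 1, so demand is inelastic at this price.

-0.16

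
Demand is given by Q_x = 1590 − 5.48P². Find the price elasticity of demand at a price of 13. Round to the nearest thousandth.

-2.790

At P = 13, Q_x = 663.88.
dQ_x/dP = −2·5.48·P = −142.48.
Point elasticity E = (dQ_x/dP)·(P/Q_x) = -142.48 × 13/663.88 ≈ -2.790.
|E| > 1, so demand is elastic at this price.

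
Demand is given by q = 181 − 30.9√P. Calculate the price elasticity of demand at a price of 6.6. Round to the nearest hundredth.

-0.39

At P = 6.6, q = 101.6165.
dq/dP = −30.9/(2√P) = −30.9/(2·2.569).
Point elasticity E = (dq/dP)·(P/q) = -6.0139 × 6.6/101.6165 ≈ -0.39.
|E| < 1, so demand is inelastic at this price.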